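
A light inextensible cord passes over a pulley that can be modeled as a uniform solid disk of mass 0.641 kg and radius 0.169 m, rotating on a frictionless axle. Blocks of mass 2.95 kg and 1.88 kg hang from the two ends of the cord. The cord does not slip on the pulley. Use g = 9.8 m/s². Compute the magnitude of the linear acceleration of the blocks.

I = ½MR² = (1/2)(0.641)(0.169)² = 0.009154 kg·m².
Heavier block: m₁g − T₁ = m₁a. Lighter block: T₂ − m₂g = m₂a.
Pulley: (T₁ − T₂)R = Iα = I(a/R), so T₁ − T₂ = (I/R²)a = (1/2)M_p a = 0.3205·a.
Adding the three: (m₁ − m₂)g = (m₁ + m₂ + 0.3205)a, so a = (2.95 − 1.88)(9.8)/(2.95 + 1.88 + 0.3205) = 2.036 m/s².

a ≈ 2.04 m/s²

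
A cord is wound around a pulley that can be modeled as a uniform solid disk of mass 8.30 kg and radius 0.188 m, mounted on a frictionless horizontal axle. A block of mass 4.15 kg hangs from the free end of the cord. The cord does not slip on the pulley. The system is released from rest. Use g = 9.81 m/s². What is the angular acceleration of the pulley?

α ≈ 26.1 rad/s²

I = ½MR² = (1/2)(8.30)(0.188)² = 0.1467 kg·m².
Block: mg − T = ma. Pulley: TR = Iα. No-slip: a = αR, so T = (I/R²)a = 4.150·a.
Then mg = (m + 4.150)a, so a = (4.15)(9.81)/(4.15 + 4.150) = 4.905 m/s².
α = a/R = 4.905/0.188 = 26.09 rad/s².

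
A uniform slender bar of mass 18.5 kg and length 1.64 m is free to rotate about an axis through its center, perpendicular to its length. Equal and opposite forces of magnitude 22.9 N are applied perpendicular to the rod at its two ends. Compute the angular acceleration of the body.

α ≈ 9.06 rad/s²

I = (1/12)ML² = (1/12)(18.5)(1.64)² = 4.146 kg·m².
The couple gives τ = F·(L/2) + F·(L/2) = F L = (22.9)(1.64) = 37.56 N·m.
Newton's second law for rotation, τ = Iα, gives α = τ/I = 37.56/4.146 = 9.057 rad/s².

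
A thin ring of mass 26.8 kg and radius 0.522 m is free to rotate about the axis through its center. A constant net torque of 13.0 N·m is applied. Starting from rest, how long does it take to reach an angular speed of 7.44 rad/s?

t ≈ 4.18 s

I = MR² = (26.8)(0.522)² = 7.303 kg·m².
α = τ/I = 13.0/7.303 = 1.780 rad/s².
ω = αt ⇒ t = ω/α = 7.44/1.780 = 4.179 s.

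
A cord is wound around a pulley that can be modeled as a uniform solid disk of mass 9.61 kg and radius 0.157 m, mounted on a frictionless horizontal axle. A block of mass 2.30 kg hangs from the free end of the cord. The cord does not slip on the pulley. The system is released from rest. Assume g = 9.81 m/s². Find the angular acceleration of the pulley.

I = ½MR² = (1/2)(9.61)(0.157)² = 0.1184 kg·m².
Block: mg − T = ma. Pulley: TR = Iα. No-slip: a = αR, so T = (I/R²)a = 4.805·a.
Then mg = (m + 4.805)a, so a = (2.30)(9.81)/(2.30 + 4.805) = 3.176 m/s².
α = a/R = 3.176/0.157 = 20.23 rad/s².

α ≈ 20.2 rad/s²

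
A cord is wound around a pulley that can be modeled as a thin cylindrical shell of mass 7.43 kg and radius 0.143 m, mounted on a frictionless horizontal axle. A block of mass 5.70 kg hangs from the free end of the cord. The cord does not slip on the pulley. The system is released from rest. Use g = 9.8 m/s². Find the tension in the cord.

T ≈ 31.6 N

I = MR² = (7.43)(0.143)² = 0.1519 kg·m².
Block: mg − T = ma. Pulley: TR = Iα. No-slip: a = αR, so T = (I/R²)a = 7.430·a.
Then mg = (m + 7.430)a, so a = (5.70)(9.8)/(5.70 + 7.430) = 4.254 m/s².
T = 7.430·a = 31.61 N.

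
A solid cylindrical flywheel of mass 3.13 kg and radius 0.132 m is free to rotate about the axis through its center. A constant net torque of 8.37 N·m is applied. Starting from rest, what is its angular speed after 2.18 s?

I = ½MR² = (1/2)(3.13)(0.132)² = 0.02727 kg·m².
α = τ/I = 8.37/0.02727 = 306.9 rad/s².
ω = ω₀ + αt = 0 + (306.9)(2.18) = 669.1 rad/s.

ω ≈ 669 rad/s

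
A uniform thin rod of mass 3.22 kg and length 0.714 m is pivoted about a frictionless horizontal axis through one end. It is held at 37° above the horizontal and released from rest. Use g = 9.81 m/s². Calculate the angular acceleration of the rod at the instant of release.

α ≈ 16.5 rad/s²

About the pivot, I = (1/3)ML² = (1/3)(3.22)(0.714)² = 0.5472 kg·m².
The weight acts at the center, a distance L/2 = 0.3570 m from the pivot; τ = Mg(L/2) cos 37° = 9.006 N·m.
α = τ/I = 9.006/0.5472 = 16.46 rad/s².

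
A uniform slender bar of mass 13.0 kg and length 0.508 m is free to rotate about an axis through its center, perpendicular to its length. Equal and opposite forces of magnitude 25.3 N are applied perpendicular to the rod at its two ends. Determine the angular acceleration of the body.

I = (1/12)ML² = (1/12)(13.0)(0.508)² = 0.2796 kg·m².
The couple gives τ = F·(L/2) + F·(L/2) = F L = (25.3)(0.508) = 12.85 N·m.
Newton's second law for rotation, τ = Iα, gives α = τ/I = 12.85/0.2796 = 45.97 rad/s².

α ≈ 46.0 rad/s²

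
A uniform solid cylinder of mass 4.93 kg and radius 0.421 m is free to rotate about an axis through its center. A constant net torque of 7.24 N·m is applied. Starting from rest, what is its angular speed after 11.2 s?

I = ½MR² = (1/2)(4.93)(0.421)² = 0.4369 kg·m².
α = τ/I = 7.24/0.4369 = 16.57 rad/s².
ω = ω₀ + αt = 0 + (16.57)(11.2) = 185.6 rad/s.

ω ≈ 186 rad/s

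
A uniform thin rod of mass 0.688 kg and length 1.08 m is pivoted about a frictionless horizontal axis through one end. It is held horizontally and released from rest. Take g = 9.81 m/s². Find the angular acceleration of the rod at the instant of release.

α ≈ 13.6 rad/s²

About the pivot, I = (1/3)ML² = (1/3)(0.688)(1.08)² = 0.2675 kg·m².
The weight acts at the center, a distance L/2 = 0.5400 m from the pivot; τ = Mg(L/2) = 3.645 N·m.
α = τ/I = 3.645/0.2675 = 13.62 rad/s².
(Equivalently α = (3g/(2L)) = 13.62 rad/s².)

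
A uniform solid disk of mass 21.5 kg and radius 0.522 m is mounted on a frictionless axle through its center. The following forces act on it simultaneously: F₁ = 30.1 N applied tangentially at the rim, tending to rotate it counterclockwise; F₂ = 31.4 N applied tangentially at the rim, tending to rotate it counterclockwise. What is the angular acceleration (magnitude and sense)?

α ≈ 11.0 rad/s², counterclockwise

I = ½MR² = (1/2)(21.5)(0.522)² = 2.929 kg·m².
Taking counterclockwise as positive: τ₁ = +(30.1)(0.522) = +15.71 N·m; τ₂ = +(31.4)(0.522) = +16.39 N·m.
Net torque τ = 32.10 N·m.
α = τ/I = 32.10/2.929 = 10.96 rad/s².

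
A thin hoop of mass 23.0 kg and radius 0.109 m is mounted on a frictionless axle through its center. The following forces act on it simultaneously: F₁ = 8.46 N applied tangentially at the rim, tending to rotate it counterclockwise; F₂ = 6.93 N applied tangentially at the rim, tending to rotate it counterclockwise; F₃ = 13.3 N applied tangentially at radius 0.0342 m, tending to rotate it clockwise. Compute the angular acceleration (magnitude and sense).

I = MR² = (23.0)(0.109)² = 0.2733 kg·m².
Taking counterclockwise as positive: τ₁ = +(8.46)(0.109) = +0.9221 N·m; τ₂ = +(6.93)(0.109) = +0.7554 N·m; τ₃ = −(13.3)(0.0342) = −0.4549 N·m.
Net torque τ = 1.223 N·m.
α = τ/I = 1.223/0.2733 = 4.474 rad/s².

α ≈ 4.47 rad/s², counterclockwise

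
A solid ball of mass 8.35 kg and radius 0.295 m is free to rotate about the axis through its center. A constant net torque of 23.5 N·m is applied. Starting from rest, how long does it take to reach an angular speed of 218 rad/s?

I = (2/5)MR² = (2/5)(8.35)(0.295)² = 0.2907 kg·m².
α = τ/I = 23.5/0.2907 = 80.85 rad/s².
ω = αt ⇒ t = ω/α = 218/80.85 = 2.696 s.

t ≈ 2.70 s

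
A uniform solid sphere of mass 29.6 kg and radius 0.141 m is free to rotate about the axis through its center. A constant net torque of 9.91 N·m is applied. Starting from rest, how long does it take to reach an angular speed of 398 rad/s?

t ≈ 9.45 s

I = (2/5)MR² = (2/5)(29.6)(0.141)² = 0.2354 kg·m².
α = τ/I = 9.91/0.2354 = 42.10 rad/s².
ω = αt ⇒ t = ω/α = 398/42.10 = 9.454 s.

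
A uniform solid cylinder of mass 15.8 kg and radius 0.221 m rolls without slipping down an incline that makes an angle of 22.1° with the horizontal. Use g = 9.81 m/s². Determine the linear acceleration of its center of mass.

a ≈ 2.46 m/s²

Translation along the incline: Mg sinθ − f = Ma.
Rotation about the center: fR = Iα with I = ½MR². No-slip gives a = αR, so f = (I/R²)a = (1/2)M a.
Substituting: Mg sinθ = (1 + 0.5000)Ma, so a = g sinθ/(1 + 0.5000) = (9.81) sin 22.1° / 1.500 = 2.461 m/s².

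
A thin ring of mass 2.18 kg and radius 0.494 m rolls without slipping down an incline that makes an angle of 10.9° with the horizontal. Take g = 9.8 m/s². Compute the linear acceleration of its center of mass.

Translation along the incline: Mg sinθ − f = Ma.
Rotation about the center: fR = Iα with I = MR². No-slip gives a = αR, so f = (I/R²)a = M a.
Substituting: Mg sinθ = (1 + 1.000)Ma, so a = g sinθ/(1 + 1.000) = (9.8) sin 10.9° / 2.000 = 0.9266 m/s².

a ≈ 0.927 m/s²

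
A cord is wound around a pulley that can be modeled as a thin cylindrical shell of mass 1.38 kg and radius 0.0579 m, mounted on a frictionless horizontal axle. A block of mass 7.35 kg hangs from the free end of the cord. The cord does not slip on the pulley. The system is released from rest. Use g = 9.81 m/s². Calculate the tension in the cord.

T ≈ 11.4 N

I = MR² = (1.38)(0.0579)² = 0.004626 kg·m².
Block: mg − T = ma. Pulley: TR = Iα. No-slip: a = αR, so T = (I/R²)a = 1.380·a.
Then mg = (m + 1.380)a, so a = (7.35)(9.81)/(7.35 + 1.380) = 8.259 m/s².
T = 1.380·a = 11.40 N.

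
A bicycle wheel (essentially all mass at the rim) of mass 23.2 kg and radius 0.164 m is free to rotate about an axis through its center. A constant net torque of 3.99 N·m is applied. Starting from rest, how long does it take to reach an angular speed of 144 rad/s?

I = MR² = (23.2)(0.164)² = 0.6240 kg·m².
α = τ/I = 3.99/0.6240 = 6.394 rad/s².
ω = αt ⇒ t = ω/α = 144/6.394 = 22.52 s.

t ≈ 22.5 s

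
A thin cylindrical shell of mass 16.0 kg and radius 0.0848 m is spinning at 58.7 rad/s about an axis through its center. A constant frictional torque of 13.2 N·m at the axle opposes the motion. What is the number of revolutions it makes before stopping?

I = MR² = (16.0)(0.0848)² = 0.1151 kg·m².
The net torque has magnitude 13.2 N·m, opposing ω.
|α| = τ/I = 13.20/0.1151 = 114.7 rad/s² (deceleration).
ω² = ω₀² − 2|α|θ with ω = 0 ⇒ θ = ω₀²/(2|α|) = 15.02 rad = 2.390 rev.

≈ 2.39 revolutions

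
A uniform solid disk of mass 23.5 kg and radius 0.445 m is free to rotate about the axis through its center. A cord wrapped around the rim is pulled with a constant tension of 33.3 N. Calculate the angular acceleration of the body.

I = ½MR² = (1/2)(23.5)(0.445)² = 2.327 kg·m².
τ = F R = (33.3)(0.445) = 14.82 N·m.
Newton's second law for rotation, τ = Iα, gives α = τ/I = 14.82/2.327 = 6.369 rad/s².

α ≈ 6.37 rad/s²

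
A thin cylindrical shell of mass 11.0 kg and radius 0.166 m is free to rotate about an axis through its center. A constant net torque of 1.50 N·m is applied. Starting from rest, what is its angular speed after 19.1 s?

I = MR² = (11.0)(0.166)² = 0.3031 kg·m².
α = τ/I = 1.50/0.3031 = 4.949 rad/s².
ω = ω₀ + αt = 0 + (4.949)(19.1) = 94.52 rad/s.

ω ≈ 94.5 rad/s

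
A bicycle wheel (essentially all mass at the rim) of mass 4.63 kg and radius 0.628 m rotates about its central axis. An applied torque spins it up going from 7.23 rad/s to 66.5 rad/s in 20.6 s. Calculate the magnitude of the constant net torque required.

τ ≈ 5.25 N·m

I = MR² = (4.63)(0.628)² = 1.826 kg·m².
α = Δω/Δt = (66.5 − 7.23)/20.6 = 2.877 rad/s².
τ = Iα = (1.826)(2.877) = 5.254 N·m.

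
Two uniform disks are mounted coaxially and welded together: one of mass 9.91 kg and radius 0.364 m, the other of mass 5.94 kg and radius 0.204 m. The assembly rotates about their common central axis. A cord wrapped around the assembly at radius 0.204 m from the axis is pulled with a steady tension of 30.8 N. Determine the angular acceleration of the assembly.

I = ½M₁R₁² + ½M₂R₂² = ½(9.91)(0.364)² + ½(5.94)(0.204)² = 0.7801 kg·m².
τ = F r = (30.8)(0.204) = 6.283 N·m.
α = τ/I = 6.283/0.7801 = 8.054 rad/s².

α ≈ 8.05 rad/s²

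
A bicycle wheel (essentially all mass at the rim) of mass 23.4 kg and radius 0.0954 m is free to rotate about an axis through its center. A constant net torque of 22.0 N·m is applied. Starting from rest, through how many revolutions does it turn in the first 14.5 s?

I = MR² = (23.4)(0.0954)² = 0.2130 kg·m².
α = τ/I = 22.0/0.2130 = 103.3 rad/s².
θ = ½αt² = ½(103.3)(14.5)² = 10860 rad.
Revolutions = θ/(2π) = 1728.

≈ 1730 revolutions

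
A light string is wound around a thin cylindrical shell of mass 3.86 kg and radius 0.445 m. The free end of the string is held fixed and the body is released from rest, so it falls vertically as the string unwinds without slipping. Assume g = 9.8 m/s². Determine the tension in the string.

Translation: Mg − T = Ma. Rotation about the center: TR = Iα with I = MR².
With a = αR: T = (I/R²)a = M a, so Mg = (1 + 1.000)Ma.
a = g/(1 + 1.000) = 9.8/2.000 = 4.900 m/s².
T = 1.000·M·a = (1.000)(3.86)(4.900) = 18.91 N.

T ≈ 18.9 N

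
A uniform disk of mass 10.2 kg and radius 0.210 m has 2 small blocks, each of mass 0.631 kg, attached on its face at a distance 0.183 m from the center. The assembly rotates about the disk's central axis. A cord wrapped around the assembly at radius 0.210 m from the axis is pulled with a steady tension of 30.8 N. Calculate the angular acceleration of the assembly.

α ≈ 24.2 rad/s²

I_disk = ½MR² = ½(10.2)(0.210)² = 0.2249 kg·m².
I_blocks = 2·m·r² = 2(0.631)(0.183)² = 0.04226 kg·m².
Total I = 0.2672 kg·m².
τ = F r = (30.8)(0.210) = 6.468 N·m.
α = τ/I = 6.468/0.2672 = 24.21 rad/s².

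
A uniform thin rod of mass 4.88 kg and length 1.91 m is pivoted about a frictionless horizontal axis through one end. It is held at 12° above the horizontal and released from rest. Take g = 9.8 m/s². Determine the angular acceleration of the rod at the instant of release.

About the pivot, I = (1/3)ML² = (1/3)(4.88)(1.91)² = 5.934 kg·m².
The weight acts at the center, a distance L/2 = 0.9550 m from the pivot; τ = Mg(L/2) cos 12° = 44.67 N·m.
α = τ/I = 44.67/5.934 = 7.528 rad/s².

α ≈ 7.53 rad/s²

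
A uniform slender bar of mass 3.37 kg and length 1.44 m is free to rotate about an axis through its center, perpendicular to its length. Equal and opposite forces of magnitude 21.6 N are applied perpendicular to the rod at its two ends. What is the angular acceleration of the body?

I = (1/12)ML² = (1/12)(3.37)(1.44)² = 0.5823 kg·m².
The couple gives τ = F·(L/2) + F·(L/2) = F L = (21.6)(1.44) = 31.10 N·m.
Newton's second law for rotation, τ = Iα, gives α = τ/I = 31.10/0.5823 = 53.41 rad/s².

α ≈ 53.4 rad/s²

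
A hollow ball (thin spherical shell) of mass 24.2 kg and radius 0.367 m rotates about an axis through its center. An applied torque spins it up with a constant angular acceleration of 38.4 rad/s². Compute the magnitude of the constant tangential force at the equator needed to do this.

F ≈ 227 N

I = (2/3)MR² = (2/3)(24.2)(0.367)² = 2.173 kg·m².
The required torque is τ = Iα = (2.173)(38.40) = 83.44 N·m.
A tangential force at the equator gives τ = FR, so F = τ/R = 83.44/0.367 = 227.4 N.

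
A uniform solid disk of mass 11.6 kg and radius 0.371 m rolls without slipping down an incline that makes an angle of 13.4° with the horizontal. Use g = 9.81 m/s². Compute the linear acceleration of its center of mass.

a ≈ 1.52 m/s²

Translation along the incline: Mg sinθ − f = Ma.
Rotation about the center: fR = Iα with I = ½MR². No-slip gives a = αR, so f = (I/R²)a = (1/2)M a.
Substituting: Mg sinθ = (1 + 0.5000)Ma, so a = g sinθ/(1 + 0.5000) = (9.81) sin 13.4° / 1.500 = 1.516 m/s².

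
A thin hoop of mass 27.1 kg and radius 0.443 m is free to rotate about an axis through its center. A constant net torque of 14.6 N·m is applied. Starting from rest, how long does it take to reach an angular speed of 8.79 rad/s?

I = MR² = (27.1)(0.443)² = 5.318 kg·m².
α = τ/I = 14.6/5.318 = 2.745 rad/s².
ω = αt ⇒ t = ω/α = 8.79/2.745 = 3.202 s.

t ≈ 3.20 s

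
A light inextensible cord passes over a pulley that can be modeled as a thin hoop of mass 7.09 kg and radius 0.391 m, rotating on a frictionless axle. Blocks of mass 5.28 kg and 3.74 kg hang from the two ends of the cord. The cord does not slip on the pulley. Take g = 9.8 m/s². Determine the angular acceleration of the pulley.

α ≈ 2.40 rad/s²

I = MR² = (7.09)(0.391)² = 1.084 kg·m².
Heavier block: m₁g − T₁ = m₁a. Lighter block: T₂ − m₂g = m₂a.
Pulley: (T₁ − T₂)R = Iα = I(a/R), so T₁ − T₂ = (I/R²)a = 1·M_p a = 7.090·a.
Adding the three: (m₁ − m₂)g = (m₁ + m₂ + 7.090)a, so a = (5.28 − 3.74)(9.8)/(5.28 + 3.74 + 7.090) = 0.9368 m/s².
α = a/R = 0.9368/0.391 = 2.396 rad/s².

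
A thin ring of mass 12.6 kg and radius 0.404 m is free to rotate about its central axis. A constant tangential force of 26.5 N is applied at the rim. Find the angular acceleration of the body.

α ≈ 5.21 rad/s²

I = MR² = (12.6)(0.404)² = 2.057 kg·m².
τ = F R = (26.5)(0.404) = 10.71 N·m.
From τ = Iα: α = 10.71/2.057 = 5.206 rad/s².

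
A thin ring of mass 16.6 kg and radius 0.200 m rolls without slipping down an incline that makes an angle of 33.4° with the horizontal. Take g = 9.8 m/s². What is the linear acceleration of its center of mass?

Translation along the incline: Mg sinθ − f = Ma.
Rotation about the center: fR = Iα with I = MR². No-slip gives a = αR, so f = (I/R²)a = M a.
Substituting: Mg sinθ = (1 + 1.000)Ma, so a = g sinθ/(1 + 1.000) = (9.8) sin 33.4° / 2.000 = 2.697 m/s².

a ≈ 2.70 m/s²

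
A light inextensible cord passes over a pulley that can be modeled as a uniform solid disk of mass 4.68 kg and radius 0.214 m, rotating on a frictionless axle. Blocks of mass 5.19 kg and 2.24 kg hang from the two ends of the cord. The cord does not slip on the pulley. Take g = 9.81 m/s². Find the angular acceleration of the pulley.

I = ½MR² = (1/2)(4.68)(0.214)² = 0.1072 kg·m².
Heavier block: m₁g − T₁ = m₁a. Lighter block: T₂ − m₂g = m₂a.
Pulley: (T₁ − T₂)R = Iα = I(a/R), so T₁ − T₂ = (I/R²)a = (1/2)M_p a = 2.340·a.
Adding the three: (m₁ − m₂)g = (m₁ + m₂ + 2.340)a, so a = (5.19 − 2.24)(9.81)/(5.19 + 2.24 + 2.340) = 2.962 m/s².
α = a/R = 2.962/0.214 = 13.84 rad/s².

α ≈ 13.8 rad/s²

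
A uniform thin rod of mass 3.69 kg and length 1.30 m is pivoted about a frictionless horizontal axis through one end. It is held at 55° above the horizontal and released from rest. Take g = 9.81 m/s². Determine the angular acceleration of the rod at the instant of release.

α ≈ 6.49 rad/s²

About the pivot, I = (1/3)ML² = (1/3)(3.69)(1.30)² = 2.079 kg·m².
The weight acts at the center, a distance L/2 = 0.6500 m from the pivot; τ = Mg(L/2) cos 55° = 13.50 N·m.
α = τ/I = 13.50/2.079 = 6.492 rad/s².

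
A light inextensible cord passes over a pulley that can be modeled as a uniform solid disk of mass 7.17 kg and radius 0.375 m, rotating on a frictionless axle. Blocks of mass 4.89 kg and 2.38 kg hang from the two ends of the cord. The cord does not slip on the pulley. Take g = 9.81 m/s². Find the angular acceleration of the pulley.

I = ½MR² = (1/2)(7.17)(0.375)² = 0.5041 kg·m².
Heavier block: m₁g − T₁ = m₁a. Lighter block: T₂ − m₂g = m₂a.
Pulley: (T₁ − T₂)R = Iα = I(a/R), so T₁ − T₂ = (I/R²)a = (1/2)M_p a = 3.585·a.
Adding the three: (m₁ − m₂)g = (m₁ + m₂ + 3.585)a, so a = (4.89 − 2.38)(9.81)/(4.89 + 2.38 + 3.585) = 2.268 m/s².
α = a/R = 2.268/0.375 = 6.049 rad/s².

α ≈ 6.05 rad/s²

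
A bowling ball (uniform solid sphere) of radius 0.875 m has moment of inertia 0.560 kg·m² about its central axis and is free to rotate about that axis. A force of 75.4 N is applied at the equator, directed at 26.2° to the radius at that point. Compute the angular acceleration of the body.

α ≈ 52.0 rad/s²

Only the tangential component produces torque: τ = F R sinθ = (75.4)(0.875) sin 26.2° = 29.13 N·m.
From τ = Iα: α = 29.13/0.5600 = 52.01 rad/s².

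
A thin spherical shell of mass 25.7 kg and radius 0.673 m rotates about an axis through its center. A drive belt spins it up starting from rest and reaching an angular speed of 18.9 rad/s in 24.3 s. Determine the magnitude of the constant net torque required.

τ ≈ 6.04 N·m

I = (2/3)MR² = (2/3)(25.7)(0.673)² = 7.760 kg·m².
α = Δω/Δt = (18.9 − 0)/24.3 = 0.7778 rad/s².
τ = Iα = (7.760)(0.7778) = 6.036 N·m.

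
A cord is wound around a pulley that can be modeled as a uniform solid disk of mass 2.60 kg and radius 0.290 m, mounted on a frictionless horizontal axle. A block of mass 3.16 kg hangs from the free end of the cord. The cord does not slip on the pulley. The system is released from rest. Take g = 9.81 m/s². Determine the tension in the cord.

I = ½MR² = (1/2)(2.60)(0.290)² = 0.1093 kg·m².
Block: mg − T = ma. Pulley: TR = Iα. No-slip: a = αR, so T = (I/R²)a = 1.300·a.
Then mg = (m + 1.300)a, so a = (3.16)(9.81)/(3.16 + 1.300) = 6.951 m/s².
T = 1.300·a = 9.036 N.

T ≈ 9.04 N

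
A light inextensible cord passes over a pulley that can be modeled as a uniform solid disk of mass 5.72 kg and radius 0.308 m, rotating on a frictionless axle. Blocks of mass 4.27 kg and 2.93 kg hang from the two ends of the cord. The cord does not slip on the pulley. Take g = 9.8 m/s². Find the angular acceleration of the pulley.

I = ½MR² = (1/2)(5.72)(0.308)² = 0.2713 kg·m².
Heavier block: m₁g − T₁ = m₁a. Lighter block: T₂ − m₂g = m₂a.
Pulley: (T₁ − T₂)R = Iα = I(a/R), so T₁ − T₂ = (I/R²)a = (1/2)M_p a = 2.860·a.
Adding the three: (m₁ − m₂)g = (m₁ + m₂ + 2.860)a, so a = (4.27 − 2.93)(9.8)/(4.27 + 2.93 + 2.860) = 1.305 m/s².
α = a/R = 1.305/0.308 = 4.238 rad/s².

α ≈ 4.24 rad/s²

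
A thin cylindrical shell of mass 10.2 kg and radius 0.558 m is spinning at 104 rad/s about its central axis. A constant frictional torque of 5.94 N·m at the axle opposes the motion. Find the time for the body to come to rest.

I = MR² = (10.2)(0.558)² = 3.176 kg·m².
The net torque has magnitude 5.94 N·m, opposing ω.
|α| = τ/I = 5.940/3.176 = 1.870 rad/s² (deceleration).
0 = ω₀ − |α|t ⇒ t = ω₀/|α| = 104/1.870 = 55.61 s.

t ≈ 55.6 s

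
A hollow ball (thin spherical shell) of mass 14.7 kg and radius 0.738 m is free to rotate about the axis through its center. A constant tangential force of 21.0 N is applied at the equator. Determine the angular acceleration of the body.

I = (2/3)MR² = (2/3)(14.7)(0.738)² = 5.338 kg·m².
τ = F R = (21.0)(0.738) = 15.50 N·m.
Newton's second law for rotation, τ = Iα, gives α = τ/I = 15.50/5.338 = 2.904 rad/s².

α ≈ 2.90 rad/s²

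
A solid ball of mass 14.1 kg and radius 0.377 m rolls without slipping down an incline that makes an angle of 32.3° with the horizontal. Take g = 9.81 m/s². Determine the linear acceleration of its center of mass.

Translation along the incline: Mg sinθ − f = Ma.
Rotation about the center: fR = Iα with I = (2/5)MR². No-slip gives a = αR, so f = (I/R²)a = (2/5)M a.
Substituting: Mg sinθ = (1 + 0.4000)Ma, so a = g sinθ/(1 + 0.4000) = (9.81) sin 32.3° / 1.400 = 3.744 m/s².

a ≈ 3.74 m/s²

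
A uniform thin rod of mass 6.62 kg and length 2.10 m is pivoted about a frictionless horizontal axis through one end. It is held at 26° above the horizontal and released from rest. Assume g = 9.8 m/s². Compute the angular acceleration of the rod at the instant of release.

α ≈ 6.29 rad/s²

About the pivot, I = (1/3)ML² = (1/3)(6.62)(2.10)² = 9.731 kg·m².
The weight acts at the center, a distance L/2 = 1.050 m from the pivot; τ = Mg(L/2) cos 26° = 61.23 N·m.
α = τ/I = 61.23/9.731 = 6.292 rad/s².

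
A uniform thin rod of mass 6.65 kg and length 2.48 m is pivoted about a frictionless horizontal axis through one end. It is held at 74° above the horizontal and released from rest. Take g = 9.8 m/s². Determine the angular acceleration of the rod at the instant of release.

α ≈ 1.63 rad/s²

About the pivot, I = (1/3)ML² = (1/3)(6.65)(2.48)² = 13.63 kg·m².
The weight acts at the center, a distance L/2 = 1.240 m from the pivot; τ = Mg(L/2) cos 74° = 22.27 N·m.
α = τ/I = 22.27/13.63 = 1.634 rad/s².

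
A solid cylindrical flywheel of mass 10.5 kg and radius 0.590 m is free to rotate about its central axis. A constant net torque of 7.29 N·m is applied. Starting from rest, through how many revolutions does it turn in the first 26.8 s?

I = ½MR² = (1/2)(10.5)(0.590)² = 1.828 kg·m².
α = τ/I = 7.29/1.828 = 3.989 rad/s².
θ = ½αt² = ½(3.989)(26.8)² = 1433 rad.
Revolutions = θ/(2π) = 228.0.

≈ 228 revolutions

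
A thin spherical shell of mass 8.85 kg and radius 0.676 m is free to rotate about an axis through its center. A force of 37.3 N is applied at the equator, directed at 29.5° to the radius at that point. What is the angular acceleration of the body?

α ≈ 4.61 rad/s²

I = (2/3)MR² = (2/3)(8.85)(0.676)² = 2.696 kg·m².
Only the tangential component produces torque: τ = F R sinθ = (37.3)(0.676) sin 29.5° = 12.42 N·m.
Newton's second law for rotation, τ = Iα, gives α = τ/I = 12.42/2.696 = 4.605 rad/s².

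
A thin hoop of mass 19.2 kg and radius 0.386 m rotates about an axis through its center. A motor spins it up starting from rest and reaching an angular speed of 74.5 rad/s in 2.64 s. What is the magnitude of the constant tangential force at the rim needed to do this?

F ≈ 209 N

I = MR² = (19.2)(0.386)² = 2.861 kg·m².
α = Δω/Δt = (74.5 − 0)/2.64 = 28.22 rad/s².
The required torque is τ = Iα = (2.861)(28.22) = 80.73 N·m.
A tangential force at the rim gives τ = FR, so F = τ/R = 80.73/0.386 = 209.1 N.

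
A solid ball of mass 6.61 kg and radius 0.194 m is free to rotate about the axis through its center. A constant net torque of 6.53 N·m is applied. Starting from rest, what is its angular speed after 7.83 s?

ω ≈ 514 rad/s

I = (2/5)MR² = (2/5)(6.61)(0.194)² = 0.09951 kg·m².
α = τ/I = 6.53/0.09951 = 65.62 rad/s².
ω = ω₀ + αt = 0 + (65.62)(7.83) = 513.8 rad/s.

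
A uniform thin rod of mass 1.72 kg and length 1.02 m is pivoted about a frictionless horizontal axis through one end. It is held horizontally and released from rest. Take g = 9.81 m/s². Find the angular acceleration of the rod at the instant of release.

α ≈ 14.4 rad/s²

About the pivot, I = (1/3)ML² = (1/3)(1.72)(1.02)² = 0.5965 kg·m².
The weight acts at the center, a distance L/2 = 0.5100 m from the pivot; τ = Mg(L/2) = 8.605 N·m.
α = τ/I = 8.605/0.5965 = 14.43 rad/s².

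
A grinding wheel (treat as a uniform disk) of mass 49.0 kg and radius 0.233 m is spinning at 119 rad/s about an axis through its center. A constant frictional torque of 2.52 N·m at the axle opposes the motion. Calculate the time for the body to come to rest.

t ≈ 62.8 s

I = ½MR² = (1/2)(49.0)(0.233)² = 1.330 kg·m².
The net torque has magnitude 2.52 N·m, opposing ω.
|α| = τ/I = 2.520/1.330 = 1.895 rad/s² (deceleration).
0 = ω₀ − |α|t ⇒ t = ω₀/|α| = 119/1.895 = 62.81 s.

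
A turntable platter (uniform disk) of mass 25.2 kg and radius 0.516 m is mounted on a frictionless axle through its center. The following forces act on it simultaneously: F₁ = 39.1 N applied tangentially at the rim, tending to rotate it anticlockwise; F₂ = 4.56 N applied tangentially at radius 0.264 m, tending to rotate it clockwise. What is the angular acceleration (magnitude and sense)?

I = ½MR² = (1/2)(25.2)(0.516)² = 3.355 kg·m².
Taking anticlockwise as positive: τ₁ = +(39.1)(0.516) = +20.18 N·m; τ₂ = −(4.56)(0.264) = −1.204 N·m.
Net torque τ = 18.97 N·m.
α = τ/I = 18.97/3.355 = 5.655 rad/s².

α ≈ 5.66 rad/s², anticlockwise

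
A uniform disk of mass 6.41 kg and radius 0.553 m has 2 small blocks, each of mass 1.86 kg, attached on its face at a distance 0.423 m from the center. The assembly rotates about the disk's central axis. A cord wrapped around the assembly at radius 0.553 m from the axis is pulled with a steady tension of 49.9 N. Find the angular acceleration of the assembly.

I_disk = ½MR² = ½(6.41)(0.553)² = 0.9801 kg·m².
I_blocks = 2·m·r² = 2(1.86)(0.423)² = 0.6656 kg·m².
Total I = 1.646 kg·m².
τ = F r = (49.9)(0.553) = 27.59 N·m.
α = τ/I = 27.59/1.646 = 16.77 rad/s².

α ≈ 16.8 rad/s²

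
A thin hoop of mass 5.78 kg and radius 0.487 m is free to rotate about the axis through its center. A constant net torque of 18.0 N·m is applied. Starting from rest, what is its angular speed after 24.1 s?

I = MR² = (5.78)(0.487)² = 1.371 kg·m².
α = τ/I = 18.0/1.371 = 13.13 rad/s².
ω = ω₀ + αt = 0 + (13.13)(24.1) = 316.4 rad/s.

ω ≈ 316 rad/s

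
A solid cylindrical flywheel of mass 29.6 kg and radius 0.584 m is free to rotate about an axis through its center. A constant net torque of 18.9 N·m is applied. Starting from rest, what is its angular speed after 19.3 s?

I = ½MR² = (1/2)(29.6)(0.584)² = 5.048 kg·m².
α = τ/I = 18.9/5.048 = 3.744 rad/s².
ω = ω₀ + αt = 0 + (3.744)(19.3) = 72.27 rad/s.

ω ≈ 72.3 rad/s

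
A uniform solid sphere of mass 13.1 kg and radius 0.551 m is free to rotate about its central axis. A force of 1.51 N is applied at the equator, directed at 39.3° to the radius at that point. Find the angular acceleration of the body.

α ≈ 0.331 rad/s²

I = (2/5)MR² = (2/5)(13.1)(0.551)² = 1.591 kg·m².
Only the tangential component produces torque: τ = F R sinθ = (1.51)(0.551) sin 39.3° = 0.5270 N·m.
Newton's second law for rotation, τ = Iα, gives α = τ/I = 0.5270/1.591 = 0.3313 rad/s².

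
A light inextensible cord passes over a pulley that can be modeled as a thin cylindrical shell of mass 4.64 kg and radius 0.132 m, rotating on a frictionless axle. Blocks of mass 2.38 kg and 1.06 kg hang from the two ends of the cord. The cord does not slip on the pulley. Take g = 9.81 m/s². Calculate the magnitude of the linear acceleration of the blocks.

I = MR² = (4.64)(0.132)² = 0.08085 kg·m².
Heavier block: m₁g − T₁ = m₁a. Lighter block: T₂ − m₂g = m₂a.
Pulley: (T₁ − T₂)R = Iα = I(a/R), so T₁ − T₂ = (I/R²)a = 1·M_p a = 4.640·a.
Adding the three: (m₁ − m₂)g = (m₁ + m₂ + 4.640)a, so a = (2.38 − 1.06)(9.81)/(2.38 + 1.06 + 4.640) = 1.603 m/s².

a ≈ 1.60 m/s²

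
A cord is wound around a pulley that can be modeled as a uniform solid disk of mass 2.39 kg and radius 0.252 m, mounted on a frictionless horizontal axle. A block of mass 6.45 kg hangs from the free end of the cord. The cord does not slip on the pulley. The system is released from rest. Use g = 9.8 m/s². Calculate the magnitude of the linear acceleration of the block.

I = ½MR² = (1/2)(2.39)(0.252)² = 0.07589 kg·m².
Block: mg − T = ma. Pulley: TR = Iα. No-slip: a = αR, so T = (I/R²)a = 1.195·a.
Then mg = (m + 1.195)a, so a = (6.45)(9.8)/(6.45 + 1.195) = 8.268 m/s².

a ≈ 8.27 m/s²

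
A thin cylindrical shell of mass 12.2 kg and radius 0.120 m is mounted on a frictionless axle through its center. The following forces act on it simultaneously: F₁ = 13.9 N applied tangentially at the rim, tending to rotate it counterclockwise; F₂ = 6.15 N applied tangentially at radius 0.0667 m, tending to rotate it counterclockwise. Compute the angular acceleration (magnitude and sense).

α ≈ 11.8 rad/s², counterclockwise

I = MR² = (12.2)(0.120)² = 0.1757 kg·m².
Taking counterclockwise as positive: τ₁ = +(13.9)(0.120) = +1.668 N·m; τ₂ = +(6.15)(0.0667) = +0.4102 N·m.
Net torque τ = 2.078 N·m.
α = τ/I = 2.078/0.1757 = 11.83 rad/s².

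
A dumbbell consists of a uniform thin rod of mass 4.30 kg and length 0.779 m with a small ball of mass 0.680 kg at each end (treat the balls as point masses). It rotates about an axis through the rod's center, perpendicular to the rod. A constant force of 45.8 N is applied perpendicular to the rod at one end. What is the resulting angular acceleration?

I_rod = (1/12)ML² = (1/12)(4.30)(0.779)² = 0.2175 kg·m².
I_balls = 2·m·(L/2)² = 2(0.680)(0.3895)² = 0.2063 kg·m².
Total I = 0.4238 kg·m².
τ = F·(L/2) = (45.8)(0.390) = 17.84 N·m.
α = τ/I = 17.84/0.4238 = 42.10 rad/s².

α ≈ 42.1 rad/s²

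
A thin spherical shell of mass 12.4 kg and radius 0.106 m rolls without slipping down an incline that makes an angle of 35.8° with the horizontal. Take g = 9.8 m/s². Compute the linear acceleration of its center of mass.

Translation along the incline: Mg sinθ − f = Ma.
Rotation about the center: fR = Iα with I = (2/3)MR². No-slip gives a = αR, so f = (I/R²)a = (2/3)M a.
Substituting: Mg sinθ = (1 + 0.6667)Ma, so a = g sinθ/(1 + 0.6667) = (9.8) sin 35.8° / 1.667 = 3.440 m/s².

a ≈ 3.44 m/s²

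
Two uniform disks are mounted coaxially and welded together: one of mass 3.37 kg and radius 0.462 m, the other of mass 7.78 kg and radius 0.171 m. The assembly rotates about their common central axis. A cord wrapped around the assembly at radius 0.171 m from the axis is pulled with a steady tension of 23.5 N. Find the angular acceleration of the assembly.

α ≈ 8.49 rad/s²

I = ½M₁R₁² + ½M₂R₂² = ½(3.37)(0.462)² + ½(7.78)(0.171)² = 0.4734 kg·m².
τ = F r = (23.5)(0.171) = 4.019 N·m.
α = τ/I = 4.019/0.4734 = 8.489 rad/s².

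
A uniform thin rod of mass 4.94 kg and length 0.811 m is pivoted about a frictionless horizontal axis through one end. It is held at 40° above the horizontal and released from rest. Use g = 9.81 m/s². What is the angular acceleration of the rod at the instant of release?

About the pivot, I = (1/3)ML² = (1/3)(4.94)(0.811)² = 1.083 kg·m².
The weight acts at the center, a distance L/2 = 0.4055 m from the pivot; τ = Mg(L/2) cos 40° = 15.05 N·m.
α = τ/I = 15.05/1.083 = 13.90 rad/s².
(Equivalently α = (3g/(2L)) cos 40° = 13.90 rad/s².)

α ≈ 13.9 rad/s²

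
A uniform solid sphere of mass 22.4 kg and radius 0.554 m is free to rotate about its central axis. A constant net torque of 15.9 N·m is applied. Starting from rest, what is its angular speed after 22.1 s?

ω ≈ 128 rad/s

I = (2/5)MR² = (2/5)(22.4)(0.554)² = 2.750 kg·m².
α = τ/I = 15.9/2.750 = 5.782 rad/s².
ω = ω₀ + αt = 0 + (5.782)(22.1) = 127.8 rad/s.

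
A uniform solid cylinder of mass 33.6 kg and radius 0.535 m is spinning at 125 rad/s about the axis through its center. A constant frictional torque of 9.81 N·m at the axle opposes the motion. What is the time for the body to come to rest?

I = ½MR² = (1/2)(33.6)(0.535)² = 4.809 kg·m².
The net torque has magnitude 9.81 N·m, opposing ω.
|α| = τ/I = 9.810/4.809 = 2.040 rad/s² (deceleration).
0 = ω₀ − |α|t ⇒ t = ω₀/|α| = 125/2.040 = 61.27 s.

t ≈ 61.3 s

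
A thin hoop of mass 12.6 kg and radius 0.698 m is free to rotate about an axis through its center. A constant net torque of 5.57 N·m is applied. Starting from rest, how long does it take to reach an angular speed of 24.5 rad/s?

t ≈ 27.0 s

I = MR² = (12.6)(0.698)² = 6.139 kg·m².
α = τ/I = 5.57/6.139 = 0.9073 rad/s².
ω = αt ⇒ t = ω/α = 24.5/0.9073 = 27.00 s.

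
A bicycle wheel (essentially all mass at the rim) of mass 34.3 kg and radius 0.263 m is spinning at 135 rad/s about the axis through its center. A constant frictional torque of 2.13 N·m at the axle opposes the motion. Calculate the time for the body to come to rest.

t ≈ 150 s

I = MR² = (34.3)(0.263)² = 2.372 kg·m².
The net torque has magnitude 2.13 N·m, opposing ω.
|α| = τ/I = 2.130/2.372 = 0.8978 rad/s² (deceleration).
0 = ω₀ − |α|t ⇒ t = ω₀/|α| = 135/0.8978 = 150.4 s.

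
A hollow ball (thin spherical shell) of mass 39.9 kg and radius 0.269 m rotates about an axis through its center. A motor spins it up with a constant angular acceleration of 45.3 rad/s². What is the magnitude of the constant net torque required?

τ ≈ 87.2 N·m

I = (2/3)MR² = (2/3)(39.9)(0.269)² = 1.925 kg·m².
τ = Iα = (1.925)(45.30) = 87.19 N·m.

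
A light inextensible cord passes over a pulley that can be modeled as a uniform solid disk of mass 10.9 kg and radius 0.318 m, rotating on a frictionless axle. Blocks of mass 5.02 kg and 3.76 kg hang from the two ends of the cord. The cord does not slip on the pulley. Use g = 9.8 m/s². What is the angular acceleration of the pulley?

α ≈ 2.73 rad/s²

I = ½MR² = (1/2)(10.9)(0.318)² = 0.5511 kg·m².
Heavier block: m₁g − T₁ = m₁a. Lighter block: T₂ − m₂g = m₂a.
Pulley: (T₁ − T₂)R = Iα = I(a/R), so T₁ − T₂ = (I/R²)a = (1/2)M_p a = 5.450·a.
Adding the three: (m₁ − m₂)g = (m₁ + m₂ + 5.450)a, so a = (5.02 − 3.76)(9.8)/(5.02 + 3.76 + 5.450) = 0.8677 m/s².
α = a/R = 0.8677/0.318 = 2.729 rad/s².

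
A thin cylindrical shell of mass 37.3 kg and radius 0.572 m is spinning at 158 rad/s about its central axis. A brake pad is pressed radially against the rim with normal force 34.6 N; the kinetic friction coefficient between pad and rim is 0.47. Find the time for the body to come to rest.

I = MR² = (37.3)(0.572)² = 12.20 kg·m².
Friction force f = μN = (0.47)(34.6) = 16.26 N at the rim; torque magnitude τ = fR = 9.302 N·m, opposing ω.
|α| = τ/I = 9.302/12.20 = 0.7622 rad/s² (deceleration).
0 = ω₀ − |α|t ⇒ t = ω₀/|α| = 158/0.7622 = 207.3 s.

t ≈ 207 s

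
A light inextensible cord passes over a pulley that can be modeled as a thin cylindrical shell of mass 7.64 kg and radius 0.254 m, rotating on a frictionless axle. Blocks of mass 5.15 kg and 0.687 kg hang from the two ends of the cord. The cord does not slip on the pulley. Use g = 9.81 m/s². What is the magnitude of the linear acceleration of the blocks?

a ≈ 3.25 m/s²

I = MR² = (7.64)(0.254)² = 0.4929 kg·m².
Heavier block: m₁g − T₁ = m₁a. Lighter block: T₂ − m₂g = m₂a.
Pulley: (T₁ − T₂)R = Iα = I(a/R), so T₁ − T₂ = (I/R²)a = 1·M_p a = 7.640·a.
Adding the three: (m₁ − m₂)g = (m₁ + m₂ + 7.640)a, so a = (5.15 − 0.687)(9.81)/(5.15 + 0.687 + 7.640) = 3.249 m/s².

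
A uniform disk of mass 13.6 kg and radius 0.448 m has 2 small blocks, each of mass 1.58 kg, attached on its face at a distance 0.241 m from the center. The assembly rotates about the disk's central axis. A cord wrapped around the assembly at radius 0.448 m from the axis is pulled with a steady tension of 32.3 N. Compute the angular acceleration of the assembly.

I_disk = ½MR² = ½(13.6)(0.448)² = 1.365 kg·m².
I_blocks = 2·m·r² = 2(1.58)(0.241)² = 0.1835 kg·m².
Total I = 1.548 kg·m².
τ = F r = (32.3)(0.448) = 14.47 N·m.
α = τ/I = 14.47/1.548 = 9.346 rad/s².

α ≈ 9.35 rad/s²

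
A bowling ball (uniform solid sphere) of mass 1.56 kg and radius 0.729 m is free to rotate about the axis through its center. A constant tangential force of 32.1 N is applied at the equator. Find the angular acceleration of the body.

α ≈ 70.6 rad/s²

I = (2/5)MR² = (2/5)(1.56)(0.729)² = 0.3316 kg·m².
τ = F R = (32.1)(0.729) = 23.40 N·m.
From τ = Iα: α = 23.40/0.3316 = 70.57 rad/s².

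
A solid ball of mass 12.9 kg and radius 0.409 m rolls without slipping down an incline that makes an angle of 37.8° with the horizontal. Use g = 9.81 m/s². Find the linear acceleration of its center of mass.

a ≈ 4.29 m/s²

Translation along the incline: Mg sinθ − f = Ma.
Rotation about the center: fR = Iα with I = (2/5)MR². No-slip gives a = αR, so f = (I/R²)a = (2/5)M a.
Substituting: Mg sinθ = (1 + 0.4000)Ma, so a = g sinθ/(1 + 0.4000) = (9.81) sin 37.8° / 1.400 = 4.295 m/s².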